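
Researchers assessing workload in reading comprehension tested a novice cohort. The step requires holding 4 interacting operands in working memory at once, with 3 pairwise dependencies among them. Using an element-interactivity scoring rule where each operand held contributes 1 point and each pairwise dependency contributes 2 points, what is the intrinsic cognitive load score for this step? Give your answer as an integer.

Element contribution: 4 × 1 = 4.
Interaction contribution: 3 × 2 = 6.
Intrinsic load = 4 + 6 = 10.

10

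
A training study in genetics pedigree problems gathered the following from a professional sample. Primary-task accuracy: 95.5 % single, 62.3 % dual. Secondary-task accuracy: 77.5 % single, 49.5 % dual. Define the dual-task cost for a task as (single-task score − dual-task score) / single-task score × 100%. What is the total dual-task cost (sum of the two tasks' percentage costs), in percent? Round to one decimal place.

Primary cost = (95.5 − 62.3) / 95.5 × 100% = 34.7644%.
Secondary cost = (77.5 − 49.5) / 77.5 × 100% = 36.1290%.
Total = 34.7644% + 36.1290% = 70.8934% ≈ 70.9%.

70.9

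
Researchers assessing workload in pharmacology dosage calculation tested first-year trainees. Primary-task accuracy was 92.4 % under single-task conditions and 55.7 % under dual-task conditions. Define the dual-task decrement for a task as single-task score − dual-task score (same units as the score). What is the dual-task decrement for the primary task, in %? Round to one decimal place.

Decrement = 92.4 − 55.7 = 36.7000 % ≈ 36.7 %.

36.7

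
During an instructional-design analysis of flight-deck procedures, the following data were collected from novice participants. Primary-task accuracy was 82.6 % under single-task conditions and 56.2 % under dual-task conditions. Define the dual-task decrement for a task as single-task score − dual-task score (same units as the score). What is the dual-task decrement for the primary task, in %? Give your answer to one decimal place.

Decrement = 82.6 − 56.2 = 26.4000 % ≈ 26.4 %.

26.4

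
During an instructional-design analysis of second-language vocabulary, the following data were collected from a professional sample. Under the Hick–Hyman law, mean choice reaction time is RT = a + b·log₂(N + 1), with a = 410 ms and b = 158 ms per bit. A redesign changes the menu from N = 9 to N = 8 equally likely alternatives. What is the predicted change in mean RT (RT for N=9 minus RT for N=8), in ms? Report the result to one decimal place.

RT(9) = 410 + 158·log₂(10) = 410 + 158·3.3219 = 934.8602 ms.
RT(8) = 410 + 158·log₂(9) = 410 + 158·3.1699 = 910.8442 ms.
Difference = 934.8602 − 910.8442 = 24.0160 ≈ 24.0 ms.

24.0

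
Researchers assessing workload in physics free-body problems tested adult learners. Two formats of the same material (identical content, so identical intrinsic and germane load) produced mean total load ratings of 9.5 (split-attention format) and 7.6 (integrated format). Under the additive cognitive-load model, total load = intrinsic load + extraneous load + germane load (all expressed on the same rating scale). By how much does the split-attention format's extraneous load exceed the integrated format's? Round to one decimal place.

Intrinsic and germane load are equal across formats, so the difference in total load equals the difference in extraneous load.
Extraneous-load difference = 9.5 − 7.6 = 1.9.

1.9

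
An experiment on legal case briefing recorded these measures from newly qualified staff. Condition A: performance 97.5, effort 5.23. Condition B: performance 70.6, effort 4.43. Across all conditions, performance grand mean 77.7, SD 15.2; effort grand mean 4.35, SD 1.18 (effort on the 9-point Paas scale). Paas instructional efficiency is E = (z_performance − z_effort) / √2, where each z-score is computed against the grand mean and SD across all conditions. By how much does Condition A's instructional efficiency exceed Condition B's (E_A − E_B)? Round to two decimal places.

0.77

Condition A: z_P = (97.5 − 77.7)/15.2 = 1.3026; z_E = (5.23 − 4.35)/1.18 = 0.7458; E_A = (1.3026 − 0.7458)/√2 = 0.3937.
Condition B: z_P = (70.6 − 77.7)/15.2 = -0.4671; z_E = (4.43 − 4.35)/1.18 = 0.0678; E_B = (-0.4671 − 0.0678)/√2 = -0.3782.
E_A − E_B = 0.3937 − (-0.3782) = 0.7719 ≈ 0.77.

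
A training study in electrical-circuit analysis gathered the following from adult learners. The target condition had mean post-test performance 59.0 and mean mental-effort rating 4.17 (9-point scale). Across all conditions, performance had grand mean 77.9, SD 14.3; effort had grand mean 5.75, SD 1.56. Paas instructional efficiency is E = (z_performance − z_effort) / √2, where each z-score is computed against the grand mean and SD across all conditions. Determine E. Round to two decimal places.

-0.22

z_performance = (59.0 − 77.9) / 14.3 = -18.9000 / 14.3 = -1.3217.
z_effort = (4.17 − 5.75) / 1.56 = -1.5800 / 1.56 = -1.0128.
z_P − z_E = -1.3217 − (-1.0128) = -0.3089.
E = -0.3089 / √2 = -0.3089 / 1.41421 = -0.2184 ≈ -0.22.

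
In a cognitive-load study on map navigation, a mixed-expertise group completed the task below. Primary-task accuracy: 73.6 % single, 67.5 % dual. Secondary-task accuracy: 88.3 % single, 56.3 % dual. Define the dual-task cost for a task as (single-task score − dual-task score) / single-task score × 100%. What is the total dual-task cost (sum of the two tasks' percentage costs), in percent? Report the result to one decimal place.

Primary cost = (73.6 − 67.5) / 73.6 × 100% = 8.2880%.
Secondary cost = (88.3 − 56.3) / 88.3 × 100% = 36.2401%.
Total = 8.2880% + 36.2401% = 44.5281% ≈ 44.5%.

44.5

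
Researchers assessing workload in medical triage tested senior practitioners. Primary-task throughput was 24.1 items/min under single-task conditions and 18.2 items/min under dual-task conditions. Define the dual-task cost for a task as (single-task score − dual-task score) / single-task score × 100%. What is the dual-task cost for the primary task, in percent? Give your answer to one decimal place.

Cost = (24.1 − 18.2) / 24.1 × 100%
     = 5.9000 / 24.1 × 100% = 24.4813%.
≈ 24.5%.

24.5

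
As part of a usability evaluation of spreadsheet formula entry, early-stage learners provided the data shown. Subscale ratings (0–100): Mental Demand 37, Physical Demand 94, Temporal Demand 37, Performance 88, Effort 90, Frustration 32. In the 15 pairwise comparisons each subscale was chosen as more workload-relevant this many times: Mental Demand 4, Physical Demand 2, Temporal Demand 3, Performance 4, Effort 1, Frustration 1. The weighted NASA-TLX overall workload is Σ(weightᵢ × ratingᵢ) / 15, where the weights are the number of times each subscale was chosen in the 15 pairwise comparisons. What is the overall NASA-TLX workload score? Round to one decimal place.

The tallies are the weights (they sum to 15).
Weighted sum = 4·37 + 2·94 + 3·37 + 4·88 + 1·90 + 1·32
            = 148 + 188 + 111 + 352 + 90 + 32 = 921.
Overall workload = 921 / 15 = 61.4000 ≈ 61.4.

61.4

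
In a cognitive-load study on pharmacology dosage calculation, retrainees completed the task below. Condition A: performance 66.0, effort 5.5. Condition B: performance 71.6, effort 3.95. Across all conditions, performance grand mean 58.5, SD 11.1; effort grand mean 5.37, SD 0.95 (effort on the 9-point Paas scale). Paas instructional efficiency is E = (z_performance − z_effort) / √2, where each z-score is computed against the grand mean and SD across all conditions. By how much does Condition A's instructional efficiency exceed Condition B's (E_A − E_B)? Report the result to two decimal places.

-1.51

Condition A: z_P = (66.0 − 58.5)/11.1 = 0.6757; z_E = (5.5 − 5.37)/0.95 = 0.1368; E_A = (0.6757 − 0.1368)/√2 = 0.3811.
Condition B: z_P = (71.6 − 58.5)/11.1 = 1.1802; z_E = (3.95 − 5.37)/0.95 = -1.4947; E_B = (1.1802 − (-1.4947))/√2 = 1.8914.
E_A − E_B = 0.3811 − 1.8914 = -1.5103 ≈ -1.51.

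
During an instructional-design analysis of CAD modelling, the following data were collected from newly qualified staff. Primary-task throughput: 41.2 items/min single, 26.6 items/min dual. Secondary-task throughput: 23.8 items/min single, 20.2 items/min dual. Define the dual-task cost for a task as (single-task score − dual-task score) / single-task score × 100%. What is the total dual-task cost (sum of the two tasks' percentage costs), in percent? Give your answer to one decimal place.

Primary cost = (41.2 − 26.6) / 41.2 × 100% = 35.4369%.
Secondary cost = (23.8 − 20.2) / 23.8 × 100% = 15.1261%.
Total = 35.4369% + 15.1261% = 50.5630% ≈ 50.6%.

50.6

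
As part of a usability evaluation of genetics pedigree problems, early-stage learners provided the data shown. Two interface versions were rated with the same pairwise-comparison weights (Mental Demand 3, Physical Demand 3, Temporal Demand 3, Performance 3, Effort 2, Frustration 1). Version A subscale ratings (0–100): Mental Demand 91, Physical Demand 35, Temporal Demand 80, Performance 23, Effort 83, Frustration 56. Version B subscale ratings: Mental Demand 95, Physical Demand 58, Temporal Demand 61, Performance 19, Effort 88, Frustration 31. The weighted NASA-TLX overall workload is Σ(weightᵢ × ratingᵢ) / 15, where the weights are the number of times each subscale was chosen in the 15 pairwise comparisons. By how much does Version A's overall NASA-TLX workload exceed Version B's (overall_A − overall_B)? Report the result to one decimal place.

0.2

Version A weighted sum = 3·91 + 3·35 + 3·80 + 3·23 + 2·83 + 1·56 = 273 + 105 + 240 + 69 + 166 + 56 = 909; overall_A = 909/15 = 60.6000.
Version B weighted sum = 3·95 + 3·58 + 3·61 + 3·19 + 2·88 + 1·31 = 285 + 174 + 183 + 57 + 176 + 31 = 906; overall_B = 906/15 = 60.4000.
Difference = 60.6000 − 60.4000 = 0.2000 ≈ 0.2.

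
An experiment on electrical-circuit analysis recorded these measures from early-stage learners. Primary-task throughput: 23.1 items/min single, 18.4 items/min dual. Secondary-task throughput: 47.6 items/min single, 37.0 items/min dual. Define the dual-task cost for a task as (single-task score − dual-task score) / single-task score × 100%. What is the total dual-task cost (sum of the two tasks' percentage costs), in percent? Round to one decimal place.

Primary cost = (23.1 − 18.4) / 23.1 × 100% = 20.3463%.
Secondary cost = (47.6 − 37.0) / 47.6 × 100% = 22.2689%.
Total = 20.3463% + 22.2689% = 42.6152% ≈ 42.6%.

42.6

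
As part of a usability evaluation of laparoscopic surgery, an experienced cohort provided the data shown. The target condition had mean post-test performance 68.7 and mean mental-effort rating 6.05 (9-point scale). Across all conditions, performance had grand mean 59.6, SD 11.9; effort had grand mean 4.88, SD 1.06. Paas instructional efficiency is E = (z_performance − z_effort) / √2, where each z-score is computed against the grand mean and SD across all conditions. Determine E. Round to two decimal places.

-0.24

z_performance = (68.7 − 59.6) / 11.9 = 9.1000 / 11.9 = 0.7647.
z_effort = (6.05 − 4.88) / 1.06 = 1.1700 / 1.06 = 1.1038.
z_P − z_E = 0.7647 − 1.1038 = -0.3391.
E = -0.3391 / √2 = -0.3391 / 1.41421 = -0.2398 ≈ -0.24.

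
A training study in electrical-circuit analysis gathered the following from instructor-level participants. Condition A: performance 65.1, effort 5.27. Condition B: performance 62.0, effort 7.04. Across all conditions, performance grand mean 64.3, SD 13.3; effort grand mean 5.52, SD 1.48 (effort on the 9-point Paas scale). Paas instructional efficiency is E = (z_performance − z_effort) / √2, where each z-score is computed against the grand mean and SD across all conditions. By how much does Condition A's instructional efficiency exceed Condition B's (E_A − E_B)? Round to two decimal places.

Condition A: z_P = (65.1 − 64.3)/13.3 = 0.0602; z_E = (5.27 − 5.52)/1.48 = -0.1689; E_A = (0.0602 − (-0.1689))/√2 = 0.1620.
Condition B: z_P = (62.0 − 64.3)/13.3 = -0.1729; z_E = (7.04 − 5.52)/1.48 = 1.0270; E_B = (-0.1729 − 1.0270)/√2 = -0.8485.
E_A − E_B = 0.1620 − (-0.8485) = 1.0105 ≈ 1.01.

1.01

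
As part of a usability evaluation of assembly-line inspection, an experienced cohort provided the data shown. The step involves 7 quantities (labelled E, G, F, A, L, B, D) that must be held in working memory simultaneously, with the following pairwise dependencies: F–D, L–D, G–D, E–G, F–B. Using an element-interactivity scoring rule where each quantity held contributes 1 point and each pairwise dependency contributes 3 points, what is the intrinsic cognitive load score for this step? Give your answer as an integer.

22

Count of quantities held simultaneously: 7.
Count of pairwise dependencies listed: 5.
Element contribution: 7 × 1 = 7.
Interaction contribution: 5 × 3 = 15.
Intrinsic load = 7 + 15 = 22.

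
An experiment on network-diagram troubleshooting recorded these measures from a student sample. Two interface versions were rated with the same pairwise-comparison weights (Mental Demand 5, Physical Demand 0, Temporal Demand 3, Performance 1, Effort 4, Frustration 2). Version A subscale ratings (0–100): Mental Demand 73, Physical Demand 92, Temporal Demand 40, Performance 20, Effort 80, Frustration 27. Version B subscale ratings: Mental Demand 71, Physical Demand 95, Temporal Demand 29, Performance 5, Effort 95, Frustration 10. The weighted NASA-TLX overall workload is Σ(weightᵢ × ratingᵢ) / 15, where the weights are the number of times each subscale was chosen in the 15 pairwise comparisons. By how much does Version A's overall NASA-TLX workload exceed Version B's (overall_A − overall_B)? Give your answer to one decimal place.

2.1

Version A weighted sum = 5·73 + 0·92 + 3·40 + 1·20 + 4·80 + 2·27 = 365 + 0 + 120 + 20 + 320 + 54 = 879; overall_A = 879/15 = 58.6000.
Version B weighted sum = 5·71 + 0·95 + 3·29 + 1·5 + 4·95 + 2·10 = 355 + 0 + 87 + 5 + 380 + 20 = 847; overall_B = 847/15 = 56.4667.
Difference = 58.6000 − 56.4667 = 2.1333 ≈ 2.1.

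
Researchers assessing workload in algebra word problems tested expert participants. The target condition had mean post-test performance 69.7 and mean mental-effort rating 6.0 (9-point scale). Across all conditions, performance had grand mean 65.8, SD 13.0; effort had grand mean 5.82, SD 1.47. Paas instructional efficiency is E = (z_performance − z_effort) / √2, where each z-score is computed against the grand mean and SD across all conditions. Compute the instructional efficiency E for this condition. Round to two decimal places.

0.13

z_performance = (69.7 − 65.8) / 13.0 = 3.9000 / 13.0 = 0.3000.
z_effort = (6.0 − 5.82) / 1.47 = 0.1800 / 1.47 = 0.1224.
z_P − z_E = 0.3000 − 0.1224 = 0.1776.
E = 0.1776 / √2 = 0.1776 / 1.41421 = 0.1256 ≈ 0.13.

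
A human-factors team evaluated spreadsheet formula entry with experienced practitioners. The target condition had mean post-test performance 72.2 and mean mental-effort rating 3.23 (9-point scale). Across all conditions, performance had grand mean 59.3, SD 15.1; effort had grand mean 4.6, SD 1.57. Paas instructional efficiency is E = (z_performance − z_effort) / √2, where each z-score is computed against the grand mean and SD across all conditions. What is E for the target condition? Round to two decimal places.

1.22

z_performance = (72.2 − 59.3) / 15.1 = 12.9000 / 15.1 = 0.8543.
z_effort = (3.23 − 4.6) / 1.57 = -1.3700 / 1.57 = -0.8726.
z_P − z_E = 0.8543 − (-0.8726) = 1.7269.
E = 1.7269 / √2 = 1.7269 / 1.41421 = 1.2211 ≈ 1.22.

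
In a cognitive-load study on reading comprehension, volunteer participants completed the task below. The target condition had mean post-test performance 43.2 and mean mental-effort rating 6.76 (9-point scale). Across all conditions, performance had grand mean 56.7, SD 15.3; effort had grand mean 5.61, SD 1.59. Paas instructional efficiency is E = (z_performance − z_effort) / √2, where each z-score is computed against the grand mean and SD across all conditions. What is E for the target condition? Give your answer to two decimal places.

-1.14

z_performance = (43.2 − 56.7) / 15.3 = -13.5000 / 15.3 = -0.8824.
z_effort = (6.76 − 5.61) / 1.59 = 1.1500 / 1.59 = 0.7233.
z_P − z_E = -0.8824 − 0.7233 = -1.6057.
E = -1.6057 / √2 = -1.6057 / 1.41421 = -1.1354 ≈ -1.14.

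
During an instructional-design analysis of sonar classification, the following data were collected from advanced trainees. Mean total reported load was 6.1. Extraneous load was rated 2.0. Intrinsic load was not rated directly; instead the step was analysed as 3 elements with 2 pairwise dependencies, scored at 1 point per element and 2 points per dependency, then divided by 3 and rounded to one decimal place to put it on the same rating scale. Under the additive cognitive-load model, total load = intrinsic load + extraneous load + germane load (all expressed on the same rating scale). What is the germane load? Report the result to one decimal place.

Intrinsic (element-interactivity): (3 × 1 + 2 × 2) / 3 = 7 / 3 = 2.3333 → 2.3.
germane load = total − intrinsic − extraneous
             = 6.1 − 2.3 − 2.0 = 1.8.

1.8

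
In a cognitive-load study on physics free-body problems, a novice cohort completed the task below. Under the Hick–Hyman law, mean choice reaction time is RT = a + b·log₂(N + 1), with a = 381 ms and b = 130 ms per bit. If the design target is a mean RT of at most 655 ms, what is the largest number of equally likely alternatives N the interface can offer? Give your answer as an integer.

3

Set 381 + 130·log₂(N + 1) ≤ 655.
log₂(N + 1) ≤ (655 − 381) / 130 = 2.1077.
N + 1 ≤ 2^2.1077 = 4.3100.
N ≤ 3.3100, so the largest integer N is 3.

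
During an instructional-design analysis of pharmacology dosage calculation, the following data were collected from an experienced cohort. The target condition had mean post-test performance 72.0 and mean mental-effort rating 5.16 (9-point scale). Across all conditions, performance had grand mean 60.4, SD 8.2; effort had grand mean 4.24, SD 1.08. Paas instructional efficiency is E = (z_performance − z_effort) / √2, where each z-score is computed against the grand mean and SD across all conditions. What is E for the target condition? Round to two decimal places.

0.40

z_performance = (72.0 − 60.4) / 8.2 = 11.6000 / 8.2 = 1.4146.
z_effort = (5.16 − 4.24) / 1.08 = 0.9200 / 1.08 = 0.8519.
z_P − z_E = 1.4146 − 0.8519 = 0.5627.
E = 0.5627 / √2 = 0.5627 / 1.41421 = 0.3979 ≈ 0.40.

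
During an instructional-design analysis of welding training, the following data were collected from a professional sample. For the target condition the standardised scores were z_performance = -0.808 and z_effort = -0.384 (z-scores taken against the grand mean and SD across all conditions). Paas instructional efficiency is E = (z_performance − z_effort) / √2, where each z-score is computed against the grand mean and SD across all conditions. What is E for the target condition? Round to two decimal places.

-0.30

z_P − z_E = -0.808 − (-0.384) = -0.4240.
E = -0.4240 / √2 = -0.4240 / 1.41421 = -0.2998 ≈ -0.30.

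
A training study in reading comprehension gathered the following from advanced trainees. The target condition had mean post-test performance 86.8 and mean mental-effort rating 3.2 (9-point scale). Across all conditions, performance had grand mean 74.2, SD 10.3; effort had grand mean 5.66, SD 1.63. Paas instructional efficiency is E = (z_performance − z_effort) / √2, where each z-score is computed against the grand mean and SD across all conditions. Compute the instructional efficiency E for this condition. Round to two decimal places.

z_performance = (86.8 − 74.2) / 10.3 = 12.6000 / 10.3 = 1.2233.
z_effort = (3.2 − 5.66) / 1.63 = -2.4600 / 1.63 = -1.5092.
z_P − z_E = 1.2233 − (-1.5092) = 2.7325.
E = 2.7325 / √2 = 2.7325 / 1.41421 = 1.9322 ≈ 1.93.

1.93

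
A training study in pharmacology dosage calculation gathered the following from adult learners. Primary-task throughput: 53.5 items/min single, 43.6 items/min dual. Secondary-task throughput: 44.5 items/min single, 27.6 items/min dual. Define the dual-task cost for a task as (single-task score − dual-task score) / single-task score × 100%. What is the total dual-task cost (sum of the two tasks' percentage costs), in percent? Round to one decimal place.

56.5

Primary cost = (53.5 − 43.6) / 53.5 × 100% = 18.5047%.
Secondary cost = (44.5 − 27.6) / 44.5 × 100% = 37.9775%.
Total = 18.5047% + 37.9775% = 56.4822% ≈ 56.5%.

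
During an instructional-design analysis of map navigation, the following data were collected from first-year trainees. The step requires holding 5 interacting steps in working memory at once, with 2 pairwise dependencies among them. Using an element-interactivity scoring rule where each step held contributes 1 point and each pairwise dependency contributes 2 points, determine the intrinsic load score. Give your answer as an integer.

Element contribution: 5 × 1 = 5.
Interaction contribution: 2 × 2 = 4.
Intrinsic load = 5 + 4 = 9.

9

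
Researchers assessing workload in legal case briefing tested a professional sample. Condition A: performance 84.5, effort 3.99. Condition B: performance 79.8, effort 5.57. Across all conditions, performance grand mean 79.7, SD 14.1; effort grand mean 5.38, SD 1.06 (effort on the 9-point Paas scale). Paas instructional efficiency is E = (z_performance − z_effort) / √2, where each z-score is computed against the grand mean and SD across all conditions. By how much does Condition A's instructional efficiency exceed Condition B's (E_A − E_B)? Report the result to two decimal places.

Condition A: z_P = (84.5 − 79.7)/14.1 = 0.3404; z_E = (3.99 − 5.38)/1.06 = -1.3113; E_A = (0.3404 − (-1.3113))/√2 = 1.1679.
Condition B: z_P = (79.8 − 79.7)/14.1 = 0.0071; z_E = (5.57 − 5.38)/1.06 = 0.1792; E_B = (0.0071 − 0.1792)/√2 = -0.1217.
E_A − E_B = 1.1679 − (-0.1217) = 1.2896 ≈ 1.29.

1.29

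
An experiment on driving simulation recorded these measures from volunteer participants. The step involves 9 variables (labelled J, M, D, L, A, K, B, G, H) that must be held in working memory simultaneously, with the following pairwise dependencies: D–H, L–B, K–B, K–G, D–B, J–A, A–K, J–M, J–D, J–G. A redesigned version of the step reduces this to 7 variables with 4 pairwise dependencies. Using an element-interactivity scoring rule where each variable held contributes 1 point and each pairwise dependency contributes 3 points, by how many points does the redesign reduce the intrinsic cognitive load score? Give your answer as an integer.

Original: 9 × 1 + 10 × 3 = 9 + 30 = 39.
Redesigned: 7 × 1 + 4 × 3 = 7 + 12 = 19.
Reduction = 39 − 19 = 20.

20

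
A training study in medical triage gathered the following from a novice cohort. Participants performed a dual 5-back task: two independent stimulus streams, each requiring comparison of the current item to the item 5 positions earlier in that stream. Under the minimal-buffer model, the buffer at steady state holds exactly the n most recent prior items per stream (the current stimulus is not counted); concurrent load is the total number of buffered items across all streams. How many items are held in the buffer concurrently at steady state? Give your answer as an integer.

Each stream's buffer holds its 5 most recent prior items.
Two independent streams: 2 × 5 = 10 buffered items at steady state.

10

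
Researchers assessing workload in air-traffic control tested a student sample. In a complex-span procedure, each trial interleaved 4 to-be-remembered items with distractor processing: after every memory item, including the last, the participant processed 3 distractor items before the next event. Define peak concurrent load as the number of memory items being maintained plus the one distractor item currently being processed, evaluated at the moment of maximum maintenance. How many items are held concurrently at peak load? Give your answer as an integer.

Maintenance is greatest during the distractor(s) after memory item 4: all 4 memory items are being held.
One distractor item is concurrently being processed.
Peak concurrent load = 4 + 1 = 5 items.

5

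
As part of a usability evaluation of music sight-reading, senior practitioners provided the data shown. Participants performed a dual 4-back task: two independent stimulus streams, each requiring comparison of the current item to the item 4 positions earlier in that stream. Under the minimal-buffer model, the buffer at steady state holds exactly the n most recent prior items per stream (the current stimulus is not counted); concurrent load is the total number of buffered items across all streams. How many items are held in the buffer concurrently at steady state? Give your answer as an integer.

Each stream's buffer holds its 4 most recent prior items.
Two independent streams: 2 × 4 = 8 buffered items at steady state.

8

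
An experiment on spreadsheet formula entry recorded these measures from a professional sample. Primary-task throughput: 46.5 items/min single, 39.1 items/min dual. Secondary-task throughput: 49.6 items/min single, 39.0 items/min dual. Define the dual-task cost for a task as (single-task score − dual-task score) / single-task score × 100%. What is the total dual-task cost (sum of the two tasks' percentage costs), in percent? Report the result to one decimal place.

Primary cost = (46.5 − 39.1) / 46.5 × 100% = 15.9140%.
Secondary cost = (49.6 − 39.0) / 49.6 × 100% = 21.3710%.
Total = 15.9140% + 21.3710% = 37.2850% ≈ 37.3%.

37.3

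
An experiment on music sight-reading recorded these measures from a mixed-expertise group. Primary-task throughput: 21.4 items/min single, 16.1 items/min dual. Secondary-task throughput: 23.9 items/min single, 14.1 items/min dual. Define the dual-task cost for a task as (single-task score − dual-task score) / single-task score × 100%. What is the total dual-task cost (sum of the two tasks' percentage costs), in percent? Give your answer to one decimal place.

Primary cost = (21.4 − 16.1) / 21.4 × 100% = 24.7664%.
Secondary cost = (23.9 − 14.1) / 23.9 × 100% = 41.0042%.
Total = 24.7664% + 41.0042% = 65.7706% ≈ 65.8%.

65.8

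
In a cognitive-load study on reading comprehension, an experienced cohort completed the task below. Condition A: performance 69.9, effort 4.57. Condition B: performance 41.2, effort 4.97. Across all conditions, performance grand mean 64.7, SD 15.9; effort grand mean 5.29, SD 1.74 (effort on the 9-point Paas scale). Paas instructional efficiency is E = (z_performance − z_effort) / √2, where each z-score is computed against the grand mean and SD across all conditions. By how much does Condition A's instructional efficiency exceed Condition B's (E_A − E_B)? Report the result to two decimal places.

Condition A: z_P = (69.9 − 64.7)/15.9 = 0.3270; z_E = (4.57 − 5.29)/1.74 = -0.4138; E_A = (0.3270 − (-0.4138))/√2 = 0.5238.
Condition B: z_P = (41.2 − 64.7)/15.9 = -1.4780; z_E = (4.97 − 5.29)/1.74 = -0.1839; E_B = (-1.4780 − (-0.1839))/√2 = -0.9151.
E_A − E_B = 0.5238 − (-0.9151) = 1.4389 ≈ 1.44.

1.44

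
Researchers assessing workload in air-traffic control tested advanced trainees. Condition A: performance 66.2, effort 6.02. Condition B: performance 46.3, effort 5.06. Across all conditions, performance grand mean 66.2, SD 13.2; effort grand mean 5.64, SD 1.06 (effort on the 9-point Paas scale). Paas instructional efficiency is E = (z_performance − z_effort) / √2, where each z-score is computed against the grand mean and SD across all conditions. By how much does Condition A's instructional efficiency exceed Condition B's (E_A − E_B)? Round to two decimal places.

0.43

Condition A: z_P = (66.2 − 66.2)/13.2 = 0.0000; z_E = (6.02 − 5.64)/1.06 = 0.3585; E_A = (0.0000 − 0.3585)/√2 = -0.2535.
Condition B: z_P = (46.3 − 66.2)/13.2 = -1.5076; z_E = (5.06 − 5.64)/1.06 = -0.5472; E_B = (-1.5076 − (-0.5472))/√2 = -0.6791.
E_A − E_B = -0.2535 − (-0.6791) = 0.4256 ≈ 0.43.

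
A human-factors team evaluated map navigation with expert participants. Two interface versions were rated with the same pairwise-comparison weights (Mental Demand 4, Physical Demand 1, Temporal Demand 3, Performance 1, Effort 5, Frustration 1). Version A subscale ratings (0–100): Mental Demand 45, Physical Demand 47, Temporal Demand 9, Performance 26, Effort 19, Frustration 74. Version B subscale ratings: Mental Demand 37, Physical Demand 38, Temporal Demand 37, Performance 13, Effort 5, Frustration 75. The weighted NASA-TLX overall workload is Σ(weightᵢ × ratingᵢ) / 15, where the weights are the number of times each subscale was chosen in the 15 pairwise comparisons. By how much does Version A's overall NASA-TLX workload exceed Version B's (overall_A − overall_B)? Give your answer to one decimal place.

Version A weighted sum = 4·45 + 1·47 + 3·9 + 1·26 + 5·19 + 1·74 = 180 + 47 + 27 + 26 + 95 + 74 = 449; overall_A = 449/15 = 29.9333.
Version B weighted sum = 4·37 + 1·38 + 3·37 + 1·13 + 5·5 + 1·75 = 148 + 38 + 111 + 13 + 25 + 75 = 410; overall_B = 410/15 = 27.3333.
Difference = 29.9333 − 27.3333 = 2.6000 ≈ 2.6.

2.6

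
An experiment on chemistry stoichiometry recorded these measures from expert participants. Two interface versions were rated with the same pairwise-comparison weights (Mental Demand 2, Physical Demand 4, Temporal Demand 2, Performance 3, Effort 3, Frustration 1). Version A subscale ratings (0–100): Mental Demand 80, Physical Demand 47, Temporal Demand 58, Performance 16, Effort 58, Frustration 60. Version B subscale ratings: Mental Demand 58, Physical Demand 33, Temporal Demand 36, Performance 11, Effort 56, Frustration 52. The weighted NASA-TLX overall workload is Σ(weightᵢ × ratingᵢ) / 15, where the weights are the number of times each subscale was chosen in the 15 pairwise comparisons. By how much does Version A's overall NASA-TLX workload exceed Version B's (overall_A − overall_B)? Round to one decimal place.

Version A weighted sum = 2·80 + 4·47 + 2·58 + 3·16 + 3·58 + 1·60 = 160 + 188 + 116 + 48 + 174 + 60 = 746; overall_A = 746/15 = 49.7333.
Version B weighted sum = 2·58 + 4·33 + 2·36 + 3·11 + 3·56 + 1·52 = 116 + 132 + 72 + 33 + 168 + 52 = 573; overall_B = 573/15 = 38.2000.
Difference = 49.7333 − 38.2000 = 11.5333 ≈ 11.5.

11.5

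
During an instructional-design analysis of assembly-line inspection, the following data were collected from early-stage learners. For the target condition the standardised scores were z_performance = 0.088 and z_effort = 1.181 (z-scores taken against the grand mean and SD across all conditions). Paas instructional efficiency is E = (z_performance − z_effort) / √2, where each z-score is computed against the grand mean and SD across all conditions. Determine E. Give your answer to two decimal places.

-0.77

z_P − z_E = 0.088 − 1.181 = -1.0930.
E = -1.0930 / √2 = -1.0930 / 1.41421 = -0.7729 ≈ -0.77.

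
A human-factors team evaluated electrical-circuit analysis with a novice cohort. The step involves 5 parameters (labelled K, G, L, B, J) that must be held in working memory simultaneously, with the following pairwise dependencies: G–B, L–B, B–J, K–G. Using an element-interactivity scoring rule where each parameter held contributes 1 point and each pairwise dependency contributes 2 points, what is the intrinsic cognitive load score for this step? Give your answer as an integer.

Count of parameters held simultaneously: 5.
Count of pairwise dependencies listed: 4.
Element contribution: 5 × 1 = 5.
Interaction contribution: 4 × 2 = 8.
Intrinsic load = 5 + 8 = 13.

13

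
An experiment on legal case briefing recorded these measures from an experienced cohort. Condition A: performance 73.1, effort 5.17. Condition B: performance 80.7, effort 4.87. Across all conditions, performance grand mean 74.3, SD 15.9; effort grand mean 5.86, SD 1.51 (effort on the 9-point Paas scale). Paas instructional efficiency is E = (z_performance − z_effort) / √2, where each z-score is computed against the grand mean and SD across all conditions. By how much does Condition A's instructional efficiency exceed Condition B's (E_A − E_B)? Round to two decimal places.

-0.48

Condition A: z_P = (73.1 − 74.3)/15.9 = -0.0755; z_E = (5.17 − 5.86)/1.51 = -0.4570; E_A = (-0.0755 − (-0.4570))/√2 = 0.2698.
Condition B: z_P = (80.7 − 74.3)/15.9 = 0.4025; z_E = (4.87 − 5.86)/1.51 = -0.6556; E_B = (0.4025 − (-0.6556))/√2 = 0.7482.
E_A − E_B = 0.2698 − 0.7482 = -0.4784 ≈ -0.48.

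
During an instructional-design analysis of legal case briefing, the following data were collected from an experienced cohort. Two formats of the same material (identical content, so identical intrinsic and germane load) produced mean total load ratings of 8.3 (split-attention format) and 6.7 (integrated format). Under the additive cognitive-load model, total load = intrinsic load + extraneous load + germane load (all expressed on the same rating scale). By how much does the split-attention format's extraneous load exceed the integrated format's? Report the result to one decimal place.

Intrinsic and germane load are equal across formats, so the difference in total load equals the difference in extraneous load.
Extraneous-load difference = 8.3 − 6.7 = 1.6.

1.6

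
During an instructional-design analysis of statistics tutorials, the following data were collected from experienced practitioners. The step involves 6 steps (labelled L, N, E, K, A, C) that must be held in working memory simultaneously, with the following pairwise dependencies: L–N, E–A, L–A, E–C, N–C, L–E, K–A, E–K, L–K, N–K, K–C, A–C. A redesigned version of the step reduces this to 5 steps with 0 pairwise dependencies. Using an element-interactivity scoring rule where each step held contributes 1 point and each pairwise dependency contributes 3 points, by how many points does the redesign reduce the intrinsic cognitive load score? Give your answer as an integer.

Original: 6 × 1 + 12 × 3 = 6 + 36 = 42.
Redesigned: 5 × 1 + 0 × 3 = 5 + 0 = 5.
Reduction = 42 − 5 = 37.

37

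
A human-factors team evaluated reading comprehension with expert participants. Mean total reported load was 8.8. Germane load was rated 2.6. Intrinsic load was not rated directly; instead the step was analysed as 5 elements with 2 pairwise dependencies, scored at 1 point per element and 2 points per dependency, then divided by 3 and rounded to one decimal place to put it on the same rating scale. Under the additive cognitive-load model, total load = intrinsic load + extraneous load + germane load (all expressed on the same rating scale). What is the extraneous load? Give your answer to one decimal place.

3.2

Intrinsic (element-interactivity): (5 × 1 + 2 × 2) / 3 = 9 / 3 = 3.0000 → 3.0.
extraneous load = total − intrinsic − germane
             = 8.8 − 3.0 − 2.6 = 3.2.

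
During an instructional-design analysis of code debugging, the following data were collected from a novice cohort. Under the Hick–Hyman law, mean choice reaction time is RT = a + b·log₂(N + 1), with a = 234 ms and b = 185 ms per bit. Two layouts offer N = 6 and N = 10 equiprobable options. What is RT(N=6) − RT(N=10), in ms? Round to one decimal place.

RT(6) = 234 + 185·log₂(7) = 234 + 185·2.8074 = 753.3690 ms.
RT(10) = 234 + 185·log₂(11) = 234 + 185·3.4594 = 873.9890 ms.
Difference = 753.3690 − 873.9890 = -120.6200 ≈ -120.6 ms.

-120.6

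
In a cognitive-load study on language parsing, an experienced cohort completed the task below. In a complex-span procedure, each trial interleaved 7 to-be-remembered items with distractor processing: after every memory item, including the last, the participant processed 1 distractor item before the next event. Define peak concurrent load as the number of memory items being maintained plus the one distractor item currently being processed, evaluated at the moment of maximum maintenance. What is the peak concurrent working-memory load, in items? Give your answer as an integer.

8

Maintenance is greatest during the distractor(s) after memory item 7: all 7 memory items are being held.
One distractor item is concurrently being processed.
Peak concurrent load = 7 + 1 = 8 items.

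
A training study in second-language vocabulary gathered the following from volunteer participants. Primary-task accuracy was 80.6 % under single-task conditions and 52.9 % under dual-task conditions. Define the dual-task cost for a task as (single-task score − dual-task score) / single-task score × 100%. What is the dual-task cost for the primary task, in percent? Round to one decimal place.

34.4

Cost = (80.6 − 52.9) / 80.6 × 100%
     = 27.7000 / 80.6 × 100% = 34.3672%.
≈ 34.4%.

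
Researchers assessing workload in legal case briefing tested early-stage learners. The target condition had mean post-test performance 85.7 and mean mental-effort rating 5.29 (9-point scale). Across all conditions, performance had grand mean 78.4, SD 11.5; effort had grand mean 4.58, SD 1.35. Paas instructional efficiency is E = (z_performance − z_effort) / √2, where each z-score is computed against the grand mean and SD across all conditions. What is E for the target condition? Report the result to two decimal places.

0.08

z_performance = (85.7 − 78.4) / 11.5 = 7.3000 / 11.5 = 0.6348.
z_effort = (5.29 − 4.58) / 1.35 = 0.7100 / 1.35 = 0.5259.
z_P − z_E = 0.6348 − 0.5259 = 0.1089.
E = 0.1089 / √2 = 0.1089 / 1.41421 = 0.0770 ≈ 0.08.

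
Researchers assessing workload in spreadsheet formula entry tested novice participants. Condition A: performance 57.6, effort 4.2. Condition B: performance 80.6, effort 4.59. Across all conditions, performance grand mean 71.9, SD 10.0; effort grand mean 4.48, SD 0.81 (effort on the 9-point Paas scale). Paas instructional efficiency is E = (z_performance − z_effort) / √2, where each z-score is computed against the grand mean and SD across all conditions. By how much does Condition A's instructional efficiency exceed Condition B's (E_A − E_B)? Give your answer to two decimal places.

-1.29

Condition A: z_P = (57.6 − 71.9)/10.0 = -1.4300; z_E = (4.2 − 4.48)/0.81 = -0.3457; E_A = (-1.4300 − (-0.3457))/√2 = -0.7667.
Condition B: z_P = (80.6 − 71.9)/10.0 = 0.8700; z_E = (4.59 − 4.48)/0.81 = 0.1358; E_B = (0.8700 − 0.1358)/√2 = 0.5192.
E_A − E_B = -0.7667 − 0.5192 = -1.2859 ≈ -1.29.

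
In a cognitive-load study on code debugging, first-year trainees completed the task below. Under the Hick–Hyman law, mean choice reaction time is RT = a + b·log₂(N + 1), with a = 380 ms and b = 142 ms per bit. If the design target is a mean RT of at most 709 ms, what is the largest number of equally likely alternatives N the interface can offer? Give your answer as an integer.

Set 380 + 142·log₂(N + 1) ≤ 709.
log₂(N + 1) ≤ (709 − 380) / 142 = 2.3169.
N + 1 ≤ 2^2.3169 = 4.9826.
N ≤ 3.9826, so the largest integer N is 3.

3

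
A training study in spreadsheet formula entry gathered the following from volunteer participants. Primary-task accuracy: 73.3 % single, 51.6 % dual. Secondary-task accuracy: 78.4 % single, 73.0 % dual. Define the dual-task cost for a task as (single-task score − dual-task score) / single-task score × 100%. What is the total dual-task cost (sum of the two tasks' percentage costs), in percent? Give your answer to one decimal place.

36.5

Primary cost = (73.3 − 51.6) / 73.3 × 100% = 29.6044%.
Secondary cost = (78.4 − 73.0) / 78.4 × 100% = 6.8878%.
Total = 29.6044% + 6.8878% = 36.4922% ≈ 36.5%.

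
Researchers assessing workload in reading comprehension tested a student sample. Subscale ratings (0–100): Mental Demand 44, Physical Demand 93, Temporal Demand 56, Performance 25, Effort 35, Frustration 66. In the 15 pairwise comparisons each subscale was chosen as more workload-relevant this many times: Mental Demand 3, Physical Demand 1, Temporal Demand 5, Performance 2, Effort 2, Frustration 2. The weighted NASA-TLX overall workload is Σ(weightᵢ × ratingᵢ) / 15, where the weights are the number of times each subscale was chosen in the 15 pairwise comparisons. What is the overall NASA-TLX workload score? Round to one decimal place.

50.5

The tallies are the weights (they sum to 15).
Weighted sum = 3·44 + 1·93 + 5·56 + 2·25 + 2·35 + 2·66
            = 132 + 93 + 280 + 50 + 70 + 132 = 757.
Overall workload = 757 / 15 = 50.4667 ≈ 50.5.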